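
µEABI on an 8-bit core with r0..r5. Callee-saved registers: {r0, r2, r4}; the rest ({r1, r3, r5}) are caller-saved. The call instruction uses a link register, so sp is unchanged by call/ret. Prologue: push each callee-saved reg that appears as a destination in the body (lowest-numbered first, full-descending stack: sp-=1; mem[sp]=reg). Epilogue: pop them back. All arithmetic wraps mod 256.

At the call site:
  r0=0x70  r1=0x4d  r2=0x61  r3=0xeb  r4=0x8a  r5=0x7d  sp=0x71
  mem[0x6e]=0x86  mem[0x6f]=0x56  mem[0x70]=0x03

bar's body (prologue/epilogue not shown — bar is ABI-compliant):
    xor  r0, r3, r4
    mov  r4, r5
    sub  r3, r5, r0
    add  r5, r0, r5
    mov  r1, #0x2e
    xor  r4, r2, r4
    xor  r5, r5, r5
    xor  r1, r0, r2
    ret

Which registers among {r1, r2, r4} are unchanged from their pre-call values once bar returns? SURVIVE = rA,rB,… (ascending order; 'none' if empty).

SURVIVE = r2,r4

prologue: push r0 -> mem[0x70]=0x70, sp=0x70
prologue: push r4 -> mem[0x6f]=0x8a, sp=0x6f
body[0] xor  r0, r3, r4 -> r0=0x61
body[1] mov  r4, r5 -> r4=0x7d
body[2] sub  r3, r5, r0 -> r3=0x1c
body[3] add  r5, r0, r5 -> r5=0xde
body[4] mov  r1, #0x2e -> r1=0x2e
body[5] xor  r4, r2, r4 -> r4=0x1c
body[6] xor  r5, r5, r5 -> r5=0x00
body[7] xor  r1, r0, r2 -> r1=0x00
epilogue: pop r4=0x8a, sp=0x70
epilogue: pop r0=0x70, sp=0x71
r1: caller-saved, written=True
r2: callee-saved, written=False
r4: callee-saved, written=True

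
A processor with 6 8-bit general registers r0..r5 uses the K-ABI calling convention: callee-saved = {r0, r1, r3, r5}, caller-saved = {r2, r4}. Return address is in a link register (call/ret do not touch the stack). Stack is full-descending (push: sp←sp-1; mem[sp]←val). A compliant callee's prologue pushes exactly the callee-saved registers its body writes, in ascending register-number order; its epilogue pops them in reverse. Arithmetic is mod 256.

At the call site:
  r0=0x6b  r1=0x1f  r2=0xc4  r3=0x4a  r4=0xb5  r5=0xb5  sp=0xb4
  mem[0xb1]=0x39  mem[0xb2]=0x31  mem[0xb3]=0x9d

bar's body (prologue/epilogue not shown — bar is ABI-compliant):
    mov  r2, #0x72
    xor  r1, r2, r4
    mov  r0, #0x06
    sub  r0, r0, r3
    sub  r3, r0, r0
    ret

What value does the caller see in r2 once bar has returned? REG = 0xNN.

REG = 0x72

prologue: push r0 → mem[0xb3]=0x6b, sp=0xb3
prologue: push r1 → mem[0xb2]=0x1f, sp=0xb2
prologue: push r3 → mem[0xb1]=0x4a, sp=0xb1
body[0] mov  r2, #0x72 → r2=0x72
body[1] xor  r1, r2, r4 → r1=0xc7
body[2] mov  r0, #0x06 → r0=0x06
body[3] sub  r0, r0, r3 → r0=0xbc
body[4] sub  r3, r0, r0 → r3=0x00
epilogue: pop r3=0x4a, sp=0xb2
epilogue: pop r1=0x1f, sp=0xb3
epilogue: pop r0=0x6b, sp=0xb4
r2 is caller-saved → body value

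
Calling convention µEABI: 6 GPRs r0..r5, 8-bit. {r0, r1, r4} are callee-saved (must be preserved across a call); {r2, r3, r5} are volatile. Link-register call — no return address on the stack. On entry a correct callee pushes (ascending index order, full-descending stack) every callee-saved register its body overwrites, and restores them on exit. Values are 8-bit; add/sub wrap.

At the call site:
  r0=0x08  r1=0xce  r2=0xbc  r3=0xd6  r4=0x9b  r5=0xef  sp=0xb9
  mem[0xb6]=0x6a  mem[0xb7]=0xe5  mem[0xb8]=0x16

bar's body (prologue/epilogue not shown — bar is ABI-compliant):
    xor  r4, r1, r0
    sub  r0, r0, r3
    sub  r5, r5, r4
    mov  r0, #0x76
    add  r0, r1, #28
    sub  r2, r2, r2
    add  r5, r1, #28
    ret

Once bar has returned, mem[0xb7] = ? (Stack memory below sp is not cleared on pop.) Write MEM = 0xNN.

prologue: push r0 → mem[0xb8]=0x08, sp=0xb8
prologue: push r4 → mem[0xb7]=0x9b, sp=0xb7
body[0] xor  r4, r1, r0 → r4=0xc6
body[1] sub  r0, r0, r3 → r0=0x32
body[2] sub  r5, r5, r4 → r5=0x29
body[3] mov  r0, #0x76 → r0=0x76
body[4] add  r0, r1, #28 → r0=0xea
body[5] sub  r2, r2, r2 → r2=0x00
body[6] add  r5, r1, #28 → r5=0xea
epilogue: pop r4=0x9b, sp=0xb8
epilogue: pop r0=0x08, sp=0xb9
prologue pushed ['r0', 'r4'] at ['0xb8', '0xb7']

MEM = 0x9b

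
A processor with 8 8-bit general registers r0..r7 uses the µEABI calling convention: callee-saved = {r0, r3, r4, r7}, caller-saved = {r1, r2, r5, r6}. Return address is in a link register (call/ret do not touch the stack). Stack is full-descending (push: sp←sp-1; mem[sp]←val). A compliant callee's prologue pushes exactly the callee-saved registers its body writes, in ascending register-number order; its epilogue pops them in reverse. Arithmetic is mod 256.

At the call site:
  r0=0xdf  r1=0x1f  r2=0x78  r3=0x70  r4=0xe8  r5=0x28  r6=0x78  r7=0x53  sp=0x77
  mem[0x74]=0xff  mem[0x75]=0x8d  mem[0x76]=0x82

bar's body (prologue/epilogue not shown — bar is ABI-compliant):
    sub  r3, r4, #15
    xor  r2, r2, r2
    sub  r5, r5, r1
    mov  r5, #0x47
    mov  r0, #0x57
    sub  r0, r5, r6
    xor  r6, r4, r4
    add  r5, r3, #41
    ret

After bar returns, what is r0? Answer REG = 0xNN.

REG = 0xdf

prologue: push r0 → mem[0x76]=0xdf, sp=0x76
prologue: push r3 → mem[0x75]=0x70, sp=0x75
body[0] sub  r3, r4, #15 → r3=0xd9
body[1] xor  r2, r2, r2 → r2=0x00
body[2] sub  r5, r5, r1 → r5=0x09
body[3] mov  r5, #0x47 → r5=0x47
body[4] mov  r0, #0x57 → r0=0x57
body[5] sub  r0, r5, r6 → r0=0xcf
body[6] xor  r6, r4, r4 → r6=0x00
body[7] add  r5, r3, #41 → r5=0x02
epilogue: pop r3=0x70, sp=0x76
epilogue: pop r0=0xdf, sp=0x77
r0 is callee-saved → restored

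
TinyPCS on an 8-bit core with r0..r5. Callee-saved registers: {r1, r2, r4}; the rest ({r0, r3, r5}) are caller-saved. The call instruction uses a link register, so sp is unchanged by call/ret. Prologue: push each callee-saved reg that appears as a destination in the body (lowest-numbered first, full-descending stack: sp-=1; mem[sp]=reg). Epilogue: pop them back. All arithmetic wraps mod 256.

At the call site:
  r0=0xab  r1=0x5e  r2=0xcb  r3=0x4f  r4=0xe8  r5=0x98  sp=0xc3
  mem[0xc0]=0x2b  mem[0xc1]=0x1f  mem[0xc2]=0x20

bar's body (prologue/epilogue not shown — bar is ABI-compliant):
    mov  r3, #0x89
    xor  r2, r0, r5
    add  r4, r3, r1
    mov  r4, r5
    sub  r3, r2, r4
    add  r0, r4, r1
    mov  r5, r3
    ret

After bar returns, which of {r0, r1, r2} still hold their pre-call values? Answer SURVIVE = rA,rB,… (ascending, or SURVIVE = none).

SURVIVE = r1,r2

prologue: push r2 -> mem[0xc2]=0xcb, sp=0xc2
prologue: push r4 -> mem[0xc1]=0xe8, sp=0xc1
body[0] mov  r3, #0x89 -> r3=0x89
body[1] xor  r2, r0, r5 -> r2=0x33
body[2] add  r4, r3, r1 -> r4=0xe7
body[3] mov  r4, r5 -> r4=0x98
body[4] sub  r3, r2, r4 -> r3=0x9b
body[5] add  r0, r4, r1 -> r0=0xf6
body[6] mov  r5, r3 -> r5=0x9b
epilogue: pop r4=0xe8, sp=0xc2
epilogue: pop r2=0xcb, sp=0xc3
r0: caller-saved, written=True
r1: callee-saved, written=False
r2: callee-saved, written=True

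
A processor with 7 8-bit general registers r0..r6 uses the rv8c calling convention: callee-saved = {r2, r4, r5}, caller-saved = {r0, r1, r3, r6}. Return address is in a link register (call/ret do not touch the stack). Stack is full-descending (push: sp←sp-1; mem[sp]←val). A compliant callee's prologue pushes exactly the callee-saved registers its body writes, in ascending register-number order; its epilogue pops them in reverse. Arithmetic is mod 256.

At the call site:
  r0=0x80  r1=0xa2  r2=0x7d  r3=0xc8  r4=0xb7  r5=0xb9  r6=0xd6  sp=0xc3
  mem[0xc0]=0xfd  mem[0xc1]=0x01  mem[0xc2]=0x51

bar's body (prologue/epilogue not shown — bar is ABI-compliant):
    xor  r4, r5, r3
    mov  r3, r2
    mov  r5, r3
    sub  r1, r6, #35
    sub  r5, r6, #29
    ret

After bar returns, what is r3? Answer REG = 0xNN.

REG = 0x7d

prologue: push r4 → mem[0xc2]=0xb7, sp=0xc2
prologue: push r5 → mem[0xc1]=0xb9, sp=0xc1
body[0] xor  r4, r5, r3 → r4=0x71
body[1] mov  r3, r2 → r3=0x7d
body[2] mov  r5, r3 → r5=0x7d
body[3] sub  r1, r6, #35 → r1=0xb3
body[4] sub  r5, r6, #29 → r5=0xb9
epilogue: pop r5=0xb9, sp=0xc2
epilogue: pop r4=0xb7, sp=0xc3
r3 is caller-saved → body value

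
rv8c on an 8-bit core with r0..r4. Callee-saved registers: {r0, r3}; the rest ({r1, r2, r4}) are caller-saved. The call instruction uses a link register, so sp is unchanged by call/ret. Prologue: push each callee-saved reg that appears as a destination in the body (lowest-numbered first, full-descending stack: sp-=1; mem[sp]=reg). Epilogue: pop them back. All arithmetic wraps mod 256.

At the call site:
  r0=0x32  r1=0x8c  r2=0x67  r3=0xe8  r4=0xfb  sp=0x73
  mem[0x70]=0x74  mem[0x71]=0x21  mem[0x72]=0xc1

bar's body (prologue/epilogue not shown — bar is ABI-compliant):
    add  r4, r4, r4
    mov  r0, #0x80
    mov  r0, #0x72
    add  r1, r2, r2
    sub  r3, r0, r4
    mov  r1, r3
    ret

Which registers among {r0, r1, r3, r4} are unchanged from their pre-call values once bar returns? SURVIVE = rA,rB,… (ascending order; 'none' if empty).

SURVIVE = r0,r3

prologue: push r0 → mem[0x72]=0x32, sp=0x72
prologue: push r3 → mem[0x71]=0xe8, sp=0x71
body[0] add  r4, r4, r4 → r4=0xf6
body[1] mov  r0, #0x80 → r0=0x80
body[2] mov  r0, #0x72 → r0=0x72
body[3] add  r1, r2, r2 → r1=0xce
body[4] sub  r3, r0, r4 → r3=0x7c
body[5] mov  r1, r3 → r1=0x7c
epilogue: pop r3=0xe8, sp=0x72
epilogue: pop r0=0x32, sp=0x73
r0: callee-saved, written=True
r1: caller-saved, written=True
r3: callee-saved, written=True
r4: caller-saved, written=True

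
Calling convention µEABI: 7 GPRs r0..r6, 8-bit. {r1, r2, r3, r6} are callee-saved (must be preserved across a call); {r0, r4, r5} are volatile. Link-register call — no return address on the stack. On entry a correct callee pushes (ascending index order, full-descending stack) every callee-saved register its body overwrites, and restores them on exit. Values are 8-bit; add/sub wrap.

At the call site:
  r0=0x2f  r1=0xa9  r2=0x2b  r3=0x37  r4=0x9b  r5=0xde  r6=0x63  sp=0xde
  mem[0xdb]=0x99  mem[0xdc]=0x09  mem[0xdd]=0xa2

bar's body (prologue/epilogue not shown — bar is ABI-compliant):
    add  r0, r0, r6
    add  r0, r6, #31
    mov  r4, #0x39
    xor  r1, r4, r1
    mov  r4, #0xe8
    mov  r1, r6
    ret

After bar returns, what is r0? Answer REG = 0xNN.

prologue: push r1 -> mem[0xdd]=0xa9, sp=0xdd
body[0] add  r0, r0, r6 -> r0=0x92
body[1] add  r0, r6, #31 -> r0=0x82
body[2] mov  r4, #0x39 -> r4=0x39
body[3] xor  r1, r4, r1 -> r1=0x90
body[4] mov  r4, #0xe8 -> r4=0xe8
body[5] mov  r1, r6 -> r1=0x63
epilogue: pop r1=0xa9, sp=0xde
r0 is caller-saved -> body value

REG = 0x82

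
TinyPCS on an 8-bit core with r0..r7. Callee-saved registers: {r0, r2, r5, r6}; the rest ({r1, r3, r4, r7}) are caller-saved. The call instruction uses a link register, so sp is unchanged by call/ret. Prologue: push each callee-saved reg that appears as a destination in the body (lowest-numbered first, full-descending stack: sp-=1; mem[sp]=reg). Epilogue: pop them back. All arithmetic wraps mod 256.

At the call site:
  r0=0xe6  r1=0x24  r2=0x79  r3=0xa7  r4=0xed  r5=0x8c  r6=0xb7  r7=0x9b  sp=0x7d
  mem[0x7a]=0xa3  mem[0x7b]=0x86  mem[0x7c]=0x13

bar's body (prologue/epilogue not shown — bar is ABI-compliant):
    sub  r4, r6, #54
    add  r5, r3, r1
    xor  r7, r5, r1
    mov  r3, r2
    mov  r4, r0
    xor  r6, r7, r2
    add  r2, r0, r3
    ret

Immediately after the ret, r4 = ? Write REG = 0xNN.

prologue: push r2 → mem[0x7c]=0x79, sp=0x7c
prologue: push r5 → mem[0x7b]=0x8c, sp=0x7b
prologue: push r6 → mem[0x7a]=0xb7, sp=0x7a
body[0] sub  r4, r6, #54 → r4=0x81
body[1] add  r5, r3, r1 → r5=0xcb
body[2] xor  r7, r5, r1 → r7=0xef
body[3] mov  r3, r2 → r3=0x79
body[4] mov  r4, r0 → r4=0xe6
body[5] xor  r6, r7, r2 → r6=0x96
body[6] add  r2, r0, r3 → r2=0x5f
epilogue: pop r6=0xb7, sp=0x7b
epilogue: pop r5=0x8c, sp=0x7c
epilogue: pop r2=0x79, sp=0x7d
r4 is caller-saved → body value

REG = 0xe6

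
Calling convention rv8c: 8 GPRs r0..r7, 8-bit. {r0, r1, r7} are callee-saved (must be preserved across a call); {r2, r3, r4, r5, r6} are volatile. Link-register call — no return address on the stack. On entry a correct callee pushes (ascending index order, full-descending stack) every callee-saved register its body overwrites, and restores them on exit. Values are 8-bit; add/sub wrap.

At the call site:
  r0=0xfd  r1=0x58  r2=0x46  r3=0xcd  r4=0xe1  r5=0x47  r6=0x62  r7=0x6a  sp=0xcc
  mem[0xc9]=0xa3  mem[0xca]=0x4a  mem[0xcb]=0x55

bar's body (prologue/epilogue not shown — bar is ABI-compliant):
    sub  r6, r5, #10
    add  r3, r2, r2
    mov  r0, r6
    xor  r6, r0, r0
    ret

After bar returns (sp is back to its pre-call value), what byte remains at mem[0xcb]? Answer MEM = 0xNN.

prologue: push r0 → mem[0xcb]=0xfd, sp=0xcb
body[0] sub  r6, r5, #10 → r6=0x3d
body[1] add  r3, r2, r2 → r3=0x8c
body[2] mov  r0, r6 → r0=0x3d
body[3] xor  r6, r0, r0 → r6=0x00
epilogue: pop r0=0xfd, sp=0xcc
prologue pushed ['r0'] at ['0xcb']

MEM = 0xfd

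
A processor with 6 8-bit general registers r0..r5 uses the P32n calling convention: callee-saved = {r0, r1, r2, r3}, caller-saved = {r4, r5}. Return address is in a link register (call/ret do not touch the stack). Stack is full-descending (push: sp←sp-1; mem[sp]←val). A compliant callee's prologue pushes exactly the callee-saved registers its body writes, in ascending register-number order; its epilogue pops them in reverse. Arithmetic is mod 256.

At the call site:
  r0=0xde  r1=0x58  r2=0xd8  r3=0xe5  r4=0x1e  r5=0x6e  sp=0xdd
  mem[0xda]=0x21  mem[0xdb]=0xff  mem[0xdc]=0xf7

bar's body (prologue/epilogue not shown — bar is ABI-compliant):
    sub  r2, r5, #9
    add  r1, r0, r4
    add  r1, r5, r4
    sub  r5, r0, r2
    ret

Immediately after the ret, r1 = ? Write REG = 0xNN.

prologue: push r1 → mem[0xdc]=0x58, sp=0xdc
prologue: push r2 → mem[0xdb]=0xd8, sp=0xdb
body[0] sub  r2, r5, #9 → r2=0x65
body[1] add  r1, r0, r4 → r1=0xfc
body[2] add  r1, r5, r4 → r1=0x8c
body[3] sub  r5, r0, r2 → r5=0x79
epilogue: pop r2=0xd8, sp=0xdc
epilogue: pop r1=0x58, sp=0xdd
r1 is callee-saved → restored

REG = 0x58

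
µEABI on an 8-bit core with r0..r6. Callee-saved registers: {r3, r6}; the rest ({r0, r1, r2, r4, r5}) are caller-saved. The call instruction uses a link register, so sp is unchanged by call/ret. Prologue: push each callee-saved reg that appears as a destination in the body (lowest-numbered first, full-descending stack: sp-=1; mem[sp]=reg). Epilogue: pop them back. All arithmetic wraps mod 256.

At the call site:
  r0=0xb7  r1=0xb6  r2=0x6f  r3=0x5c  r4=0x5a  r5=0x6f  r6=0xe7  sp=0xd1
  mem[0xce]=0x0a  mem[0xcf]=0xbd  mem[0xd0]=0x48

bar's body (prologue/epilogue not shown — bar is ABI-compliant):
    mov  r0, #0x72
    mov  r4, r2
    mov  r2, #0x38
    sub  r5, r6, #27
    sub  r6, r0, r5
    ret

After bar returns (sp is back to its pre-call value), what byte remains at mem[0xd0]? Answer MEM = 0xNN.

prologue: push r6 -> mem[0xd0]=0xe7, sp=0xd0
body[0] mov  r0, #0x72 -> r0=0x72
body[1] mov  r4, r2 -> r4=0x6f
body[2] mov  r2, #0x38 -> r2=0x38
body[3] sub  r5, r6, #27 -> r5=0xcc
body[4] sub  r6, r0, r5 -> r6=0xa6
epilogue: pop r6=0xe7, sp=0xd1
prologue pushed ['r6'] at ['0xd0']

MEM = 0xe7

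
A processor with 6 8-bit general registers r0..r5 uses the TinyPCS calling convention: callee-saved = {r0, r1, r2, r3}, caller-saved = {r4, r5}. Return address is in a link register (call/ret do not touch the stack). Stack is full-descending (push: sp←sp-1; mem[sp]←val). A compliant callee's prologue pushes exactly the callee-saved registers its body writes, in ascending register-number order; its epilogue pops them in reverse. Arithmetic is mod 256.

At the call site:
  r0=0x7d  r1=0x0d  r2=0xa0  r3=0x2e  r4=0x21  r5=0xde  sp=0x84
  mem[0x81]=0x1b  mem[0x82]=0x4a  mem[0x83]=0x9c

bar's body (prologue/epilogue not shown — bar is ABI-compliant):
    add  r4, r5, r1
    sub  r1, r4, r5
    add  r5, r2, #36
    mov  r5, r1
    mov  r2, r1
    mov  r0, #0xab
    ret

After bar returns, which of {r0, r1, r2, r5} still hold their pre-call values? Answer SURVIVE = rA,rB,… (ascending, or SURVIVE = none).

prologue: push r0 → mem[0x83]=0x7d, sp=0x83
prologue: push r1 → mem[0x82]=0x0d, sp=0x82
prologue: push r2 → mem[0x81]=0xa0, sp=0x81
body[0] add  r4, r5, r1 → r4=0xeb
body[1] sub  r1, r4, r5 → r1=0x0d
body[2] add  r5, r2, #36 → r5=0xc4
body[3] mov  r5, r1 → r5=0x0d
body[4] mov  r2, r1 → r2=0x0d
body[5] mov  r0, #0xab → r0=0xab
epilogue: pop r2=0xa0, sp=0x82
epilogue: pop r1=0x0d, sp=0x83
epilogue: pop r0=0x7d, sp=0x84
r0: callee-saved, written=True
r1: callee-saved, written=True
r2: callee-saved, written=True
r5: caller-saved, written=True

SURVIVE = r0,r1,r2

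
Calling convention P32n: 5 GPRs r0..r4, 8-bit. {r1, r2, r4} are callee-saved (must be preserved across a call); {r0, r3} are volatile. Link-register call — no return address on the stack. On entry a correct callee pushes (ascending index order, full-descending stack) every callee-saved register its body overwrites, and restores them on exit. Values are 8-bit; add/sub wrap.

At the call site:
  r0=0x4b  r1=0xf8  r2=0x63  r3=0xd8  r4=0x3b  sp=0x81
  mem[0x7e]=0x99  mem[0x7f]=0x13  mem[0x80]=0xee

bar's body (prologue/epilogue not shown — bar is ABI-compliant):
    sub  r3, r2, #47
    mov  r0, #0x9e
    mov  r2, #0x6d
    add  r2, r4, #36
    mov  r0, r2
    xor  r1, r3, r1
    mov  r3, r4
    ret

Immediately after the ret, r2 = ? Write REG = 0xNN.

prologue: push r1 -> mem[0x80]=0xf8, sp=0x80
prologue: push r2 -> mem[0x7f]=0x63, sp=0x7f
body[0] sub  r3, r2, #47 -> r3=0x34
body[1] mov  r0, #0x9e -> r0=0x9e
body[2] mov  r2, #0x6d -> r2=0x6d
body[3] add  r2, r4, #36 -> r2=0x5f
body[4] mov  r0, r2 -> r0=0x5f
body[5] xor  r1, r3, r1 -> r1=0xcc
body[6] mov  r3, r4 -> r3=0x3b
epilogue: pop r2=0x63, sp=0x80
epilogue: pop r1=0xf8, sp=0x81
r2 is callee-saved -> restored

REG = 0x63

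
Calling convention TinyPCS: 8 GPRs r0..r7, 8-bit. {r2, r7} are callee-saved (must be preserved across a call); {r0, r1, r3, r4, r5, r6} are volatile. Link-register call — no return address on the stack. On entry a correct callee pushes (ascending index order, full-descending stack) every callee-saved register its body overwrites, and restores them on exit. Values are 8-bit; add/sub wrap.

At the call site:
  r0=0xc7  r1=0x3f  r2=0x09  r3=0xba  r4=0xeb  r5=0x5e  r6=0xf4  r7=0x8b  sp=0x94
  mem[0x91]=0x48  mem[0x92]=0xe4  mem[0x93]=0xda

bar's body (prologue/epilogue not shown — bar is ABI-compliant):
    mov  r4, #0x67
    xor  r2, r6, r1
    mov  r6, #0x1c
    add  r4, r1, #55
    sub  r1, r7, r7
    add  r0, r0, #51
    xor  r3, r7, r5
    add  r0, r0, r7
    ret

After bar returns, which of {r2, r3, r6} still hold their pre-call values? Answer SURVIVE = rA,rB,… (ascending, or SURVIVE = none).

prologue: push r2 -> mem[0x93]=0x09, sp=0x93
body[0] mov  r4, #0x67 -> r4=0x67
body[1] xor  r2, r6, r1 -> r2=0xcb
body[2] mov  r6, #0x1c -> r6=0x1c
body[3] add  r4, r1, #55 -> r4=0x76
body[4] sub  r1, r7, r7 -> r1=0x00
body[5] add  r0, r0, #51 -> r0=0xfa
body[6] xor  r3, r7, r5 -> r3=0xd5
body[7] add  r0, r0, r7 -> r0=0x85
epilogue: pop r2=0x09, sp=0x94
r2: callee-saved, written=True
r3: caller-saved, written=True
r6: caller-saved, written=True

SURVIVE = r2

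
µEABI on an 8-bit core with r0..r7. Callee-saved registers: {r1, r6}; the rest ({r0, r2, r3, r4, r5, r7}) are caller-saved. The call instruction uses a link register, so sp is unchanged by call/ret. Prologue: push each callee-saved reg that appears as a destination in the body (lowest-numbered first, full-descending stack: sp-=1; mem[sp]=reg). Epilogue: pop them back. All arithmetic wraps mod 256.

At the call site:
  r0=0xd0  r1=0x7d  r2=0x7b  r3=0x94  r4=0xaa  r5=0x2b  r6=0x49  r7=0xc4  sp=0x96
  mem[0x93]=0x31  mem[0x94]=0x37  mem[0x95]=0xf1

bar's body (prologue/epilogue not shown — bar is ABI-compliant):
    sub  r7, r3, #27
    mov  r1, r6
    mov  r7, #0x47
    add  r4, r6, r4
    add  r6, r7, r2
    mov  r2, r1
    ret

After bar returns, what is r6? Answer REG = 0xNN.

REG = 0x49

prologue: push r1 → mem[0x95]=0x7d, sp=0x95
prologue: push r6 → mem[0x94]=0x49, sp=0x94
body[0] sub  r7, r3, #27 → r7=0x79
body[1] mov  r1, r6 → r1=0x49
body[2] mov  r7, #0x47 → r7=0x47
body[3] add  r4, r6, r4 → r4=0xf3
body[4] add  r6, r7, r2 → r6=0xc2
body[5] mov  r2, r1 → r2=0x49
epilogue: pop r6=0x49, sp=0x95
epilogue: pop r1=0x7d, sp=0x96
r6 is callee-saved → restored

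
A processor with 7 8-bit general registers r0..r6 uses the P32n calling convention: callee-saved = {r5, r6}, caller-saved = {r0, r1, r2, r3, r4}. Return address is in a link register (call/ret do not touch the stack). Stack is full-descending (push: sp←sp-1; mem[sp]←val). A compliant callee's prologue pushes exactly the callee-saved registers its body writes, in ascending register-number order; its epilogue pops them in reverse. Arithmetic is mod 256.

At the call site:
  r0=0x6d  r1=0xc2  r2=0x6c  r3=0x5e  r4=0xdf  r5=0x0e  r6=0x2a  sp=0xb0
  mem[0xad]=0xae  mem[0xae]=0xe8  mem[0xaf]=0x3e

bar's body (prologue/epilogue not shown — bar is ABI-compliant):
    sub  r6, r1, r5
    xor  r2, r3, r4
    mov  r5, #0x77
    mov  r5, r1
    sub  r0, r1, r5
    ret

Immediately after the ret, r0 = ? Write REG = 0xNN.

prologue: push r5 → mem[0xaf]=0x0e, sp=0xaf
prologue: push r6 → mem[0xae]=0x2a, sp=0xae
body[0] sub  r6, r1, r5 → r6=0xb4
body[1] xor  r2, r3, r4 → r2=0x81
body[2] mov  r5, #0x77 → r5=0x77
body[3] mov  r5, r1 → r5=0xc2
body[4] sub  r0, r1, r5 → r0=0x00
epilogue: pop r6=0x2a, sp=0xaf
epilogue: pop r5=0x0e, sp=0xb0
r0 is caller-saved → body value

REG = 0x00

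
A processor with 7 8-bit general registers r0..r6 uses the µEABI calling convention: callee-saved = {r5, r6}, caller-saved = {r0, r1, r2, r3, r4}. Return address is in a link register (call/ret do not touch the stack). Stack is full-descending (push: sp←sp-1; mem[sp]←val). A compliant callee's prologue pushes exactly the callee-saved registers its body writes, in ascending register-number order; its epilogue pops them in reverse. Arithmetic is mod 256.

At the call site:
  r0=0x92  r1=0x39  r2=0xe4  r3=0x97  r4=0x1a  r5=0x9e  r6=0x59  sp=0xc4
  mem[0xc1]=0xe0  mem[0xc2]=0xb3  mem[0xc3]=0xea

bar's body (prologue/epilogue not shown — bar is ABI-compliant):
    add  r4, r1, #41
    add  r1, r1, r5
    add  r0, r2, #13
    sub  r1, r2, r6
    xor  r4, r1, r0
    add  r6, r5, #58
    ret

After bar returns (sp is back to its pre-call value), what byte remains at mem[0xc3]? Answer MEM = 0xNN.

MEM = 0x59

prologue: push r6 -> mem[0xc3]=0x59, sp=0xc3
body[0] add  r4, r1, #41 -> r4=0x62
body[1] add  r1, r1, r5 -> r1=0xd7
body[2] add  r0, r2, #13 -> r0=0xf1
body[3] sub  r1, r2, r6 -> r1=0x8b
body[4] xor  r4, r1, r0 -> r4=0x7a
body[5] add  r6, r5, #58 -> r6=0xd8
epilogue: pop r6=0x59, sp=0xc4
prologue pushed ['r6'] at ['0xc3']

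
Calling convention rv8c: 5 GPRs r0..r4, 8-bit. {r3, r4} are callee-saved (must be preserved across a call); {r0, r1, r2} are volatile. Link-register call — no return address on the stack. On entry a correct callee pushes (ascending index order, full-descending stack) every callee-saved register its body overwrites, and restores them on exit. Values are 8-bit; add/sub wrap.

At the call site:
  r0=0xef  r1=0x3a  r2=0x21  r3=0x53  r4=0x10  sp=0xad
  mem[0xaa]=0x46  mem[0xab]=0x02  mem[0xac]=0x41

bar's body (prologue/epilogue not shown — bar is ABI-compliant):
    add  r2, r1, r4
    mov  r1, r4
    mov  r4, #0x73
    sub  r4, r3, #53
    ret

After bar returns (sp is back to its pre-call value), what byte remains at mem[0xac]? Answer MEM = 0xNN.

prologue: push r4 -> mem[0xac]=0x10, sp=0xac
body[0] add  r2, r1, r4 -> r2=0x4a
body[1] mov  r1, r4 -> r1=0x10
body[2] mov  r4, #0x73 -> r4=0x73
body[3] sub  r4, r3, #53 -> r4=0x1e
epilogue: pop r4=0x10, sp=0xad
prologue pushed ['r4'] at ['0xac']

MEM = 0x10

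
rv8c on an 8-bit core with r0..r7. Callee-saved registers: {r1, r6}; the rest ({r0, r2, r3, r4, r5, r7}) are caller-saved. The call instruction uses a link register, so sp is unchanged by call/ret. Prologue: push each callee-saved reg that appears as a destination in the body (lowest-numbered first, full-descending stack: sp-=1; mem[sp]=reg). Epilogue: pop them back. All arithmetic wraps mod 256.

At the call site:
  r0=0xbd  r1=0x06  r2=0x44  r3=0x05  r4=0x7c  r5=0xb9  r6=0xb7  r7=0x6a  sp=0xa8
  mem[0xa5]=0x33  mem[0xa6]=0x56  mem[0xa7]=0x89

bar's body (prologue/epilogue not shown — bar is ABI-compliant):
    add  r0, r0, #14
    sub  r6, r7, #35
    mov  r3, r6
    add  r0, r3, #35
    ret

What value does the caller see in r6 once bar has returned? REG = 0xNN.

prologue: push r6 -> mem[0xa7]=0xb7, sp=0xa7
body[0] add  r0, r0, #14 -> r0=0xcb
body[1] sub  r6, r7, #35 -> r6=0x47
body[2] mov  r3, r6 -> r3=0x47
body[3] add  r0, r3, #35 -> r0=0x6a
epilogue: pop r6=0xb7, sp=0xa8
r6 is callee-saved -> restored

REG = 0xb7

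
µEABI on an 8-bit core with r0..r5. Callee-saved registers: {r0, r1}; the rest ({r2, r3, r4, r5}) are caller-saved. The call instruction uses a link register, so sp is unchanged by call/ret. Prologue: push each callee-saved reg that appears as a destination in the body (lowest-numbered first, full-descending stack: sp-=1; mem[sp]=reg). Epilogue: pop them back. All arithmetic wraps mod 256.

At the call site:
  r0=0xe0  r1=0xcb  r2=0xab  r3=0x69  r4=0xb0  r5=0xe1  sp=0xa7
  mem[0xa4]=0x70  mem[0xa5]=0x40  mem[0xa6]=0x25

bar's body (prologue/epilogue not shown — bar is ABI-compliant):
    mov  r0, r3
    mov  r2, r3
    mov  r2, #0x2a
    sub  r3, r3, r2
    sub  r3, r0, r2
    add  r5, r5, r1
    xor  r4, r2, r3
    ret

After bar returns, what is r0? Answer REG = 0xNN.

REG = 0xe0

prologue: push r0 -> mem[0xa6]=0xe0, sp=0xa6
body[0] mov  r0, r3 -> r0=0x69
body[1] mov  r2, r3 -> r2=0x69
body[2] mov  r2, #0x2a -> r2=0x2a
body[3] sub  r3, r3, r2 -> r3=0x3f
body[4] sub  r3, r0, r2 -> r3=0x3f
body[5] add  r5, r5, r1 -> r5=0xac
body[6] xor  r4, r2, r3 -> r4=0x15
epilogue: pop r0=0xe0, sp=0xa7
r0 is callee-saved -> restored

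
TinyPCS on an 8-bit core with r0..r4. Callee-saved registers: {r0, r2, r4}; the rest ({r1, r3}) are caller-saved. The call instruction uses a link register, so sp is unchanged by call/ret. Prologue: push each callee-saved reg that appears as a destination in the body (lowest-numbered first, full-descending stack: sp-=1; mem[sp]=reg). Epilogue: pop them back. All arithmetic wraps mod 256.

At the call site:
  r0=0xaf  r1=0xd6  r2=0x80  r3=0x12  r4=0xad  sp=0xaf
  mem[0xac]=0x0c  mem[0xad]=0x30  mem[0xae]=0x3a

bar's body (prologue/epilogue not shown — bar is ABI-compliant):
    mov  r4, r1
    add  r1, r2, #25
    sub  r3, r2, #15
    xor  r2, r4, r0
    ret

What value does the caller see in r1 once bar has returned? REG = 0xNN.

REG = 0x99

prologue: push r2 -> mem[0xae]=0x80, sp=0xae
prologue: push r4 -> mem[0xad]=0xad, sp=0xad
body[0] mov  r4, r1 -> r4=0xd6
body[1] add  r1, r2, #25 -> r1=0x99
body[2] sub  r3, r2, #15 -> r3=0x71
body[3] xor  r2, r4, r0 -> r2=0x79
epilogue: pop r4=0xad, sp=0xae
epilogue: pop r2=0x80, sp=0xaf
r1 is caller-saved -> body value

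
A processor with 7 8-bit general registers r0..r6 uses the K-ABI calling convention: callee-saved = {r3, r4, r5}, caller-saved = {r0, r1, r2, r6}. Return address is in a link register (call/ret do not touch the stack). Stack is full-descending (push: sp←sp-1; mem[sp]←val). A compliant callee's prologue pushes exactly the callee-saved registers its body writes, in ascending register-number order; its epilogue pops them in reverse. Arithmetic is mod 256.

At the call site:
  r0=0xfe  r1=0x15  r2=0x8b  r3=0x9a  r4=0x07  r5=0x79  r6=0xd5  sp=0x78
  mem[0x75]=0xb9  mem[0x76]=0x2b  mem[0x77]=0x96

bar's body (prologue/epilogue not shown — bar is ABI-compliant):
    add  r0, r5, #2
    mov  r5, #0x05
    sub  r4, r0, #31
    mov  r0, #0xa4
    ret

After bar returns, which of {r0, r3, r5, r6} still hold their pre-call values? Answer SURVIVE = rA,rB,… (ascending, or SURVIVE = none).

prologue: push r4 -> mem[0x77]=0x07, sp=0x77
prologue: push r5 -> mem[0x76]=0x79, sp=0x76
body[0] add  r0, r5, #2 -> r0=0x7b
body[1] mov  r5, #0x05 -> r5=0x05
body[2] sub  r4, r0, #31 -> r4=0x5c
body[3] mov  r0, #0xa4 -> r0=0xa4
epilogue: pop r5=0x79, sp=0x77
epilogue: pop r4=0x07, sp=0x78
r0: caller-saved, written=True
r3: callee-saved, written=False
r5: callee-saved, written=True
r6: caller-saved, written=False

SURVIVE = r3,r5,r6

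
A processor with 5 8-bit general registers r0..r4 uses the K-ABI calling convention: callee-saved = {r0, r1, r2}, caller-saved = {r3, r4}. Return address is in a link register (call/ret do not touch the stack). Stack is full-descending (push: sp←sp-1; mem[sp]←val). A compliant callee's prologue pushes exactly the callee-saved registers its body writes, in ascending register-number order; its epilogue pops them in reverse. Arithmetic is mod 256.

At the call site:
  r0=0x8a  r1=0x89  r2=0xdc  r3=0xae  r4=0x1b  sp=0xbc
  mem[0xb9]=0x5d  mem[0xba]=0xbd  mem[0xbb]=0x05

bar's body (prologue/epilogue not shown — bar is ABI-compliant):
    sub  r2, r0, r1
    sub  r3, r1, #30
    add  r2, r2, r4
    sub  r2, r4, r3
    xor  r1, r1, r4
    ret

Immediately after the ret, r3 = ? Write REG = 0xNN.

REG = 0x6b

prologue: push r1 → mem[0xbb]=0x89, sp=0xbb
prologue: push r2 → mem[0xba]=0xdc, sp=0xba
body[0] sub  r2, r0, r1 → r2=0x01
body[1] sub  r3, r1, #30 → r3=0x6b
body[2] add  r2, r2, r4 → r2=0x1c
body[3] sub  r2, r4, r3 → r2=0xb0
body[4] xor  r1, r1, r4 → r1=0x92
epilogue: pop r2=0xdc, sp=0xbb
epilogue: pop r1=0x89, sp=0xbc
r3 is caller-saved → body value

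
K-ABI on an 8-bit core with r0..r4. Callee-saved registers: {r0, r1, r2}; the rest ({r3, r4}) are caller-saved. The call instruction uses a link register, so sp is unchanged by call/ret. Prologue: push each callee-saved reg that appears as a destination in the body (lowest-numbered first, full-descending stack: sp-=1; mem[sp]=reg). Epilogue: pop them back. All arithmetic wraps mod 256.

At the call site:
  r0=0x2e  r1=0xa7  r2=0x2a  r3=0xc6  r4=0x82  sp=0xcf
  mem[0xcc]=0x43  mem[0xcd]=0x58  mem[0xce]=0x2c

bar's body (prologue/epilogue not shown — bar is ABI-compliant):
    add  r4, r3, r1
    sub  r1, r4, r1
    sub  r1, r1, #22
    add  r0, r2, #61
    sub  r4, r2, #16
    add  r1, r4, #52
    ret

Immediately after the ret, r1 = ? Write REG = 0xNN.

prologue: push r0 → mem[0xce]=0x2e, sp=0xce
prologue: push r1 → mem[0xcd]=0xa7, sp=0xcd
body[0] add  r4, r3, r1 → r4=0x6d
body[1] sub  r1, r4, r1 → r1=0xc6
body[2] sub  r1, r1, #22 → r1=0xb0
body[3] add  r0, r2, #61 → r0=0x67
body[4] sub  r4, r2, #16 → r4=0x1a
body[5] add  r1, r4, #52 → r1=0x4e
epilogue: pop r1=0xa7, sp=0xce
epilogue: pop r0=0x2e, sp=0xcf
r1 is callee-saved → restored

REG = 0xa7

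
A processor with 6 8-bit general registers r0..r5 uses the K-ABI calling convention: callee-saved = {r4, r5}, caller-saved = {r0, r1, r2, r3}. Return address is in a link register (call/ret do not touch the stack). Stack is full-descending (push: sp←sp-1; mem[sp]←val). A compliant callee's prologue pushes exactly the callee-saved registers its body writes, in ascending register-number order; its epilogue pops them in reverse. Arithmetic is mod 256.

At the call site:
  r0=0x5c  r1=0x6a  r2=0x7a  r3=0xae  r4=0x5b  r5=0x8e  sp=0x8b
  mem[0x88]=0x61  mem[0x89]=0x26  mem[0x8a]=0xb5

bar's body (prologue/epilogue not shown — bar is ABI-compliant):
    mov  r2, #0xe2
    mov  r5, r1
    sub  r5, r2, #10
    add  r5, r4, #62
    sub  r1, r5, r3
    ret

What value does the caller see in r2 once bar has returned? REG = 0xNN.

REG = 0xe2

prologue: push r5 → mem[0x8a]=0x8e, sp=0x8a
body[0] mov  r2, #0xe2 → r2=0xe2
body[1] mov  r5, r1 → r5=0x6a
body[2] sub  r5, r2, #10 → r5=0xd8
body[3] add  r5, r4, #62 → r5=0x99
body[4] sub  r1, r5, r3 → r1=0xeb
epilogue: pop r5=0x8e, sp=0x8b
r2 is caller-saved → body value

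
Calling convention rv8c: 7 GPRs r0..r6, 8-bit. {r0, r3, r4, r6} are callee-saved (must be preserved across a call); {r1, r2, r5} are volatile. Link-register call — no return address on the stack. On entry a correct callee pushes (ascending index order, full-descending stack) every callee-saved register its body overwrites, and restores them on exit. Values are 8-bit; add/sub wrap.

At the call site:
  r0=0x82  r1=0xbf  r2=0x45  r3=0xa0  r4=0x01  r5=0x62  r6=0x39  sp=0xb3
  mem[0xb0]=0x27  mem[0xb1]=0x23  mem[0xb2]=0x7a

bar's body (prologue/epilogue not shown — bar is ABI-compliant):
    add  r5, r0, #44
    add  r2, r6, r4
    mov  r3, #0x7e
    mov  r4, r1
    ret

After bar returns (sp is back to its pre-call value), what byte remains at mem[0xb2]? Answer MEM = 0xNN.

prologue: push r3 -> mem[0xb2]=0xa0, sp=0xb2
prologue: push r4 -> mem[0xb1]=0x01, sp=0xb1
body[0] add  r5, r0, #44 -> r5=0xae
body[1] add  r2, r6, r4 -> r2=0x3a
body[2] mov  r3, #0x7e -> r3=0x7e
body[3] mov  r4, r1 -> r4=0xbf
epilogue: pop r4=0x01, sp=0xb2
epilogue: pop r3=0xa0, sp=0xb3
prologue pushed ['r3', 'r4'] at ['0xb2', '0xb1']

MEM = 0xa0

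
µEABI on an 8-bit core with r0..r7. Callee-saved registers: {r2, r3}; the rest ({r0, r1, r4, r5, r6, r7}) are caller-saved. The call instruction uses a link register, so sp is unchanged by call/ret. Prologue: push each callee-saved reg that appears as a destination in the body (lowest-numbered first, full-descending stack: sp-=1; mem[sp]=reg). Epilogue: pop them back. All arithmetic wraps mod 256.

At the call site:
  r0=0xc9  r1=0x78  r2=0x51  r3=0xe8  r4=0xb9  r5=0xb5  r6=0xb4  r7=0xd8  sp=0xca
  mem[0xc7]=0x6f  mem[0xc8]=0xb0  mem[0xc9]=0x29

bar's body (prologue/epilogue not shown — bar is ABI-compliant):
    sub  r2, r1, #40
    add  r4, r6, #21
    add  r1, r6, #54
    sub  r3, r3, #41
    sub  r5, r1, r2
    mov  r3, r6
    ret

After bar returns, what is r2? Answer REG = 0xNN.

prologue: push r2 → mem[0xc9]=0x51, sp=0xc9
prologue: push r3 → mem[0xc8]=0xe8, sp=0xc8
body[0] sub  r2, r1, #40 → r2=0x50
body[1] add  r4, r6, #21 → r4=0xc9
body[2] add  r1, r6, #54 → r1=0xea
body[3] sub  r3, r3, #41 → r3=0xbf
body[4] sub  r5, r1, r2 → r5=0x9a
body[5] mov  r3, r6 → r3=0xb4
epilogue: pop r3=0xe8, sp=0xc9
epilogue: pop r2=0x51, sp=0xca
r2 is callee-saved → restored

REG = 0x51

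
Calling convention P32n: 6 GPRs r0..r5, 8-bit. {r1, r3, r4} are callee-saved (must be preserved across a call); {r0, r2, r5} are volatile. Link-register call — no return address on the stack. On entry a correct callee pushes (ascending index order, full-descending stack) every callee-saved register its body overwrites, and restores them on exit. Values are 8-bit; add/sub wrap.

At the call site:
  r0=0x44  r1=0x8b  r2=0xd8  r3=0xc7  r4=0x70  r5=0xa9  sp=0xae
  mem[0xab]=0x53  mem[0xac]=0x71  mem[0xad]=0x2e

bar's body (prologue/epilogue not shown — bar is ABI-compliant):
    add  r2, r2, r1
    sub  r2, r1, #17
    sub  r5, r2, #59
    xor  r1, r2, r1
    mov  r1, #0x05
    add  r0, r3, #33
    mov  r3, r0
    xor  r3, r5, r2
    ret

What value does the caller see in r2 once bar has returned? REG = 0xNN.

prologue: push r1 → mem[0xad]=0x8b, sp=0xad
prologue: push r3 → mem[0xac]=0xc7, sp=0xac
body[0] add  r2, r2, r1 → r2=0x63
body[1] sub  r2, r1, #17 → r2=0x7a
body[2] sub  r5, r2, #59 → r5=0x3f
body[3] xor  r1, r2, r1 → r1=0xf1
body[4] mov  r1, #0x05 → r1=0x05
body[5] add  r0, r3, #33 → r0=0xe8
body[6] mov  r3, r0 → r3=0xe8
body[7] xor  r3, r5, r2 → r3=0x45
epilogue: pop r3=0xc7, sp=0xad
epilogue: pop r1=0x8b, sp=0xae
r2 is caller-saved → body value

REG = 0x7a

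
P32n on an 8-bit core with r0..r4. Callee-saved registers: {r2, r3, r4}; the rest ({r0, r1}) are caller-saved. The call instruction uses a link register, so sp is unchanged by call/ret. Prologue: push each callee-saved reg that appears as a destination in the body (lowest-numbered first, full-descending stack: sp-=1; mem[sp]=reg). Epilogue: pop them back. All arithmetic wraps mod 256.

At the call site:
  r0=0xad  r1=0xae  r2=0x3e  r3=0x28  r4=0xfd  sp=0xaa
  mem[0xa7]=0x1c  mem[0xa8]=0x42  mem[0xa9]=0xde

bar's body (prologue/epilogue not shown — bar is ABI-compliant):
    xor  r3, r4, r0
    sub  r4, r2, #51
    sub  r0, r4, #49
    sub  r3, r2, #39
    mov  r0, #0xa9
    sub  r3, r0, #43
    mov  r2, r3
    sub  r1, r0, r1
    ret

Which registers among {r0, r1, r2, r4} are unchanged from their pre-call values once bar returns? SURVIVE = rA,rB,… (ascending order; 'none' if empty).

prologue: push r2 -> mem[0xa9]=0x3e, sp=0xa9
prologue: push r3 -> mem[0xa8]=0x28, sp=0xa8
prologue: push r4 -> mem[0xa7]=0xfd, sp=0xa7
body[0] xor  r3, r4, r0 -> r3=0x50
body[1] sub  r4, r2, #51 -> r4=0x0b
body[2] sub  r0, r4, #49 -> r0=0xda
body[3] sub  r3, r2, #39 -> r3=0x17
body[4] mov  r0, #0xa9 -> r0=0xa9
body[5] sub  r3, r0, #43 -> r3=0x7e
body[6] mov  r2, r3 -> r2=0x7e
body[7] sub  r1, r0, r1 -> r1=0xfb
epilogue: pop r4=0xfd, sp=0xa8
epilogue: pop r3=0x28, sp=0xa9
epilogue: pop r2=0x3e, sp=0xaa
r0: caller-saved, written=True
r1: caller-saved, written=True
r2: callee-saved, written=True
r4: callee-saved, written=True

SURVIVE = r2,r4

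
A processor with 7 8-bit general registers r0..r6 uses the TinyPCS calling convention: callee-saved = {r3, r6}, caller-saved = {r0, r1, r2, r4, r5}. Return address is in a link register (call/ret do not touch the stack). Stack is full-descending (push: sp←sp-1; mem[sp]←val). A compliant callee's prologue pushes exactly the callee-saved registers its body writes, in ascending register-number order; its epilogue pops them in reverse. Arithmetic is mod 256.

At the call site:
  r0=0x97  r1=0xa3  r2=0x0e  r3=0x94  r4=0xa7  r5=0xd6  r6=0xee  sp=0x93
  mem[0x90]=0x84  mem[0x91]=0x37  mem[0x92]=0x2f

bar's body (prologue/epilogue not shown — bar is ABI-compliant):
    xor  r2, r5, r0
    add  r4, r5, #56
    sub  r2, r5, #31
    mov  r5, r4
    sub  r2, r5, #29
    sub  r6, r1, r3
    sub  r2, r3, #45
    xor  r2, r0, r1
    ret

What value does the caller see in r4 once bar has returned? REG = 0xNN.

prologue: push r6 → mem[0x92]=0xee, sp=0x92
body[0] xor  r2, r5, r0 → r2=0x41
body[1] add  r4, r5, #56 → r4=0x0e
body[2] sub  r2, r5, #31 → r2=0xb7
body[3] mov  r5, r4 → r5=0x0e
body[4] sub  r2, r5, #29 → r2=0xf1
body[5] sub  r6, r1, r3 → r6=0x0f
body[6] sub  r2, r3, #45 → r2=0x67
body[7] xor  r2, r0, r1 → r2=0x34
epilogue: pop r6=0xee, sp=0x93
r4 is caller-saved → body value

REG = 0x0e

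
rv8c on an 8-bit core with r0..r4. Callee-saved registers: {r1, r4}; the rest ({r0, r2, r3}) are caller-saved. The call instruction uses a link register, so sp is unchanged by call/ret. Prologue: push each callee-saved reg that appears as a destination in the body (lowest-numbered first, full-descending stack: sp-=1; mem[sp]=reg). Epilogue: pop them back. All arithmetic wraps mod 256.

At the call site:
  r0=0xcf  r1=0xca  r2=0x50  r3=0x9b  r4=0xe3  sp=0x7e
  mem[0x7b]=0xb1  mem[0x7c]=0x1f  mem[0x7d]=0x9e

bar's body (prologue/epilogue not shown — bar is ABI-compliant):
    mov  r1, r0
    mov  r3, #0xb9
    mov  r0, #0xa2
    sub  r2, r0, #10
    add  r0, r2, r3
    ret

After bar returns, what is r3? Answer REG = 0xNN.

REG = 0xb9

prologue: push r1 → mem[0x7d]=0xca, sp=0x7d
body[0] mov  r1, r0 → r1=0xcf
body[1] mov  r3, #0xb9 → r3=0xb9
body[2] mov  r0, #0xa2 → r0=0xa2
body[3] sub  r2, r0, #10 → r2=0x98
body[4] add  r0, r2, r3 → r0=0x51
epilogue: pop r1=0xca, sp=0x7e
r3 is caller-saved → body value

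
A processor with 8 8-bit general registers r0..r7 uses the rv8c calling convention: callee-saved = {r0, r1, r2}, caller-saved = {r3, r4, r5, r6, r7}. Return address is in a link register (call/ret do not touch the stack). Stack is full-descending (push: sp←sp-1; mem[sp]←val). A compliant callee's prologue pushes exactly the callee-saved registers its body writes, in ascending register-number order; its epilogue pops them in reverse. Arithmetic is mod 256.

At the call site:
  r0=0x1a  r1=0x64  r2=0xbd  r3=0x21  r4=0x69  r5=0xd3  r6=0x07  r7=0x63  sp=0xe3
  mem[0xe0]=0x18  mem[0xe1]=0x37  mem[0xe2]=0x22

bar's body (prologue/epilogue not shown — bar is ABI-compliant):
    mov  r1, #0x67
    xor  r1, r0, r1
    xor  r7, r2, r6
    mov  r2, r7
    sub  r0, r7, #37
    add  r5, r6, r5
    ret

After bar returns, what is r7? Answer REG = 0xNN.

REG = 0xba

prologue: push r0 → mem[0xe2]=0x1a, sp=0xe2
prologue: push r1 → mem[0xe1]=0x64, sp=0xe1
prologue: push r2 → mem[0xe0]=0xbd, sp=0xe0
body[0] mov  r1, #0x67 → r1=0x67
body[1] xor  r1, r0, r1 → r1=0x7d
body[2] xor  r7, r2, r6 → r7=0xba
body[3] mov  r2, r7 → r2=0xba
body[4] sub  r0, r7, #37 → r0=0x95
body[5] add  r5, r6, r5 → r5=0xda
epilogue: pop r2=0xbd, sp=0xe1
epilogue: pop r1=0x64, sp=0xe2
epilogue: pop r0=0x1a, sp=0xe3
r7 is caller-saved → body value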